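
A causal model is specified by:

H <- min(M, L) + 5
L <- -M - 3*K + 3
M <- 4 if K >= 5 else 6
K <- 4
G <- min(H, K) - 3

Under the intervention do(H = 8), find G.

1

Intervening sets H = 8 and removes its equation (H <- min(M, L) + 5).
G = min(H, K) - 3  [with H=8, K=4]  = 1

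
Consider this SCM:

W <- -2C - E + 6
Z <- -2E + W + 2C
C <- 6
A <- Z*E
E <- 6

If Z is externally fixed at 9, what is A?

Intervening sets Z = 9 and removes its equation (Z <- -2E + W + 2C).
A = Z*E  [with Z=9, E=6]  = 54

54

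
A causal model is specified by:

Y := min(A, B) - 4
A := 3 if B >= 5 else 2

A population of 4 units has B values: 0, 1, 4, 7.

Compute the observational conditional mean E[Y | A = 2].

-3

E[Y|A=2] averages over only the 3 units with A=2 (B = 0, 1, 4): Y = -4, -3, -2, mean -3.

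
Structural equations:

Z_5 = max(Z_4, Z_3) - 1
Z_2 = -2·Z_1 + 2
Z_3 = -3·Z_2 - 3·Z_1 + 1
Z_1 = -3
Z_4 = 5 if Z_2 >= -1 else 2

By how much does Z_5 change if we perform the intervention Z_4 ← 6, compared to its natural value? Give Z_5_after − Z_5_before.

Intervening sets Z_4 = 6 and removes its equation (Z_4 = 5 if Z_2 >= -1 else 2).
Z_2 = -2·Z_1 + 2  [with Z_1=-3]  = 8
Z_3 = -3·Z_2 - 3·Z_1 + 1  [with Z_2=8, Z_1=-3]  = -14
Z_5 = max(Z_4, Z_3) - 1  [with Z_4=6, Z_3=-14]  = 5
Without intervention: Z_2 = -2·Z_1 + 2  [with Z_1=-3]  = 8; Z_3 = -3·Z_2 - 3·Z_1 + 1  [with Z_2=8, Z_1=-3]  = -14; Z_4 = 5 if Z_2 >= -1 else 2  [with Z_2=8]  = 5; Z_5 = max(Z_4, Z_3) - 1  [with Z_4=5, Z_3=-14]  = 4.
Change = 5 − 4 = 1.

1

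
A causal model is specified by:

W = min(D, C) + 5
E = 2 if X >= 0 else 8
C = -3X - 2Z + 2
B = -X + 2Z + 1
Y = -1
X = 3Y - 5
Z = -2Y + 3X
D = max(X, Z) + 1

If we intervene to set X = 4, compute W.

Under do(X=4), the mechanism X = 3Y - 5 is discarded; X is fixed at 4.
Z = -2Y + 3X  [with Y=-1, X=4]  = 14
D = max(X, Z) + 1  [with X=4, Z=14]  = 15
C = -3X - 2Z + 2  [with X=4, Z=14]  = -38
W = min(D, C) + 5  [with D=15, C=-38]  = -33

-33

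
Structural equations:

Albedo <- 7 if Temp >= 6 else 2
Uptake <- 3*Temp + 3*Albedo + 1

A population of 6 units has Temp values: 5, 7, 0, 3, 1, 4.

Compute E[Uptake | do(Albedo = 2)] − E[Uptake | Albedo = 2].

Under do(Albedo=2), Albedo's equation is replaced by Albedo=2 for every unit. Per-unit Uptake: 22, 28, 7, 16, 10, 19. Mean = 17.
Observing Albedo=2 restricts to units where Albedo's equation naturally yields 2: Temp ∈ {5, 0, 3, 1, 4}. In that subpopulation Uptake = 22, 7, 16, 10, 19, mean 14.8.
Difference = 17 − 14.8 = 2.2.

2.2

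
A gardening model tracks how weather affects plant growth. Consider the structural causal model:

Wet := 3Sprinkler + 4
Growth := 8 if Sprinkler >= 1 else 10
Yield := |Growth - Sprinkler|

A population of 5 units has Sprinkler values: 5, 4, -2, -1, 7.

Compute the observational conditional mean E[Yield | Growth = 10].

E[Yield|Growth=10] averages over only the 2 units with Growth=10 (Sprinkler = -2, -1): Yield = 12, 11, mean 11.5.

11.5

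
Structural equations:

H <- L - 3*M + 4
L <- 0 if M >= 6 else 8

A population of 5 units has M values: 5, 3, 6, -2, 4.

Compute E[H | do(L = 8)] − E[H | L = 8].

-2.1

The intervention sets L=8 in all 5 units regardless of M. Recomputing H per unit gives -3, 3, -6, 18, 0; average 2.4.
E[H|L=8] averages over only the 4 units with L=8 (M = 5, 3, -2, 4): H = -3, 3, 18, 0, mean 4.5.
Difference = 2.4 − 4.5 = -2.1.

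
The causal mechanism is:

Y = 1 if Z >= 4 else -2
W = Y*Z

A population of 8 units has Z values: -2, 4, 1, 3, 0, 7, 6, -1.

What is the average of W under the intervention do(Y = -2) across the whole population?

Under do(Y=-2), Y's equation is replaced by Y=-2 for every unit. Per-unit W: 4, -8, -2, -6, 0, -14, -12, 2. Mean = -4.5.

-4.5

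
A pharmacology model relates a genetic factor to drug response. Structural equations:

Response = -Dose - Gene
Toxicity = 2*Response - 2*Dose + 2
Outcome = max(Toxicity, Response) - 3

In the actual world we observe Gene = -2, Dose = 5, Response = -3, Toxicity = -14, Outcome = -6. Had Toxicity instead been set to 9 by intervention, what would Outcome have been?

Intervening sets Toxicity = 9 and removes its equation (Toxicity = 2*Response - 2*Dose + 2).
Response = -Dose - Gene  [with Dose=5, Gene=-2]  = -3
Outcome = max(Toxicity, Response) - 3  [with Toxicity=9, Response=-3]  = 6

6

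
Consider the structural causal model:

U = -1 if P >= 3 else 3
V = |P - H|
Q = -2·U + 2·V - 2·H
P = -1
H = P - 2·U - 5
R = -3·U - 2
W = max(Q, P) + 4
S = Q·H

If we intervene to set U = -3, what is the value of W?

12

Under do(U=-3), the mechanism U = -1 if P >= 3 else 3 is discarded; U is fixed at -3.
H = P - 2·U - 5  [with P=-1, U=-3]  = 0
V = |P - H|  [with P=-1, H=0]  = 1
Q = -2·U + 2·V - 2·H  [with U=-3, V=1, H=0]  = 8
W = max(Q, P) + 4  [with Q=8, P=-1]  = 12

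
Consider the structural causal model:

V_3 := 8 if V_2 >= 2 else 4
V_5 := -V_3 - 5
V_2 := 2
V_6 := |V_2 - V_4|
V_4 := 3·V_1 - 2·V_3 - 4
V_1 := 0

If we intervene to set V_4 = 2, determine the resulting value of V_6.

0

Under do(V_4=2), the mechanism V_4 := 3·V_1 - 2·V_3 - 4 is discarded; V_4 is fixed at 2.
V_6 = |V_2 - V_4|  [with V_2=2, V_4=2]  = 0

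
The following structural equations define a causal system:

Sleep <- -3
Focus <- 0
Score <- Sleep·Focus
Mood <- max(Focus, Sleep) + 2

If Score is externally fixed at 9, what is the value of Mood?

2

The intervention breaks the incoming arrows to Score: Score <- Sleep·Focus no longer applies, and Score = 9.
Mood is not downstream of the intervention, so its value is determined by the original equations.
Mood = max(Focus, Sleep) + 2  [with Focus=0, Sleep=-3]  = 2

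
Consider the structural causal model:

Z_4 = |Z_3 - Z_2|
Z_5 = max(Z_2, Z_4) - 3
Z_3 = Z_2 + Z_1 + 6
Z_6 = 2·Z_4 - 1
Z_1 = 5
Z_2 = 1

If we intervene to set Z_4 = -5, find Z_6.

-11

Under do(Z_4=-5), the mechanism Z_4 = |Z_3 - Z_2| is discarded; Z_4 is fixed at -5.
Z_6 = 2·Z_4 - 1  [with Z_4=-5]  = -11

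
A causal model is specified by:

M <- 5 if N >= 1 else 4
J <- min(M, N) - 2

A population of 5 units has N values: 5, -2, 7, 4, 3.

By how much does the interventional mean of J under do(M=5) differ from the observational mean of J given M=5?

The intervention sets M=5 in all 5 units regardless of N. Recomputing J per unit gives 3, -4, 3, 2, 1; average 1.
Conditioning on M=5 selects the 4 unit(s) with N ∈ {5, 7, 4, 3}. Their J values: 3, 3, 2, 1. Mean = 2.25.
Difference = 1 − 2.25 = -1.25.

-1.25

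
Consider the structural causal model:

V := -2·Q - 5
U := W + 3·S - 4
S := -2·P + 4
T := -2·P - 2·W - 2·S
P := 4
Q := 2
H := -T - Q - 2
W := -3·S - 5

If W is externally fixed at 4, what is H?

Under do(W=4), the mechanism W := -3·S - 5 is discarded; W is fixed at 4.
S = -2·P + 4  [with P=4]  = -4
T = -2·P - 2·W - 2·S  [with P=4, W=4, S=-4]  = -8
H = -T - Q - 2  [with T=-8, Q=2]  = 4

4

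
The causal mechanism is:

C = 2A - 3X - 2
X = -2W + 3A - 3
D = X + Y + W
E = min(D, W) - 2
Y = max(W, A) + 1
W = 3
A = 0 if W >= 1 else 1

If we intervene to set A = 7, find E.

Under do(A=7), the mechanism A = 0 if W >= 1 else 1 is discarded; A is fixed at 7.
Y = max(W, A) + 1  [with W=3, A=7]  = 8
X = -2W + 3A - 3  [with W=3, A=7]  = 12
D = X + Y + W  [with X=12, Y=8, W=3]  = 23
E = min(D, W) - 2  [with D=23, W=3]  = 1

1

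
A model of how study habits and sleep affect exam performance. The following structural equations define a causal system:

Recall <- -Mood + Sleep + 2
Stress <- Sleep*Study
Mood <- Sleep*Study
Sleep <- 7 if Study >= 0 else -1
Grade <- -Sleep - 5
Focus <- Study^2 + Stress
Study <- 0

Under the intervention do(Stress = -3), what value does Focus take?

The intervention breaks the incoming arrows to Stress: Stress <- Sleep*Study no longer applies, and Stress = -3.
Focus = Study^2 + Stress  [with Study=0, Stress=-3]  = -3

-3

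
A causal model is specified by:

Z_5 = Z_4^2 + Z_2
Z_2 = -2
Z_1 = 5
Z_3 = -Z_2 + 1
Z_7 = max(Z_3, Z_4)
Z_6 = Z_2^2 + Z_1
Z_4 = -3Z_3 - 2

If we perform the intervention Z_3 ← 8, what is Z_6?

The intervention breaks the incoming arrows to Z_3: Z_3 = -Z_2 + 1 no longer applies, and Z_3 = 8.
No directed path runs from Z_3 to Z_6, so Z_6 keeps its natural value.
Z_6 = Z_2^2 + Z_1  [with Z_2=-2, Z_1=5]  = 9

9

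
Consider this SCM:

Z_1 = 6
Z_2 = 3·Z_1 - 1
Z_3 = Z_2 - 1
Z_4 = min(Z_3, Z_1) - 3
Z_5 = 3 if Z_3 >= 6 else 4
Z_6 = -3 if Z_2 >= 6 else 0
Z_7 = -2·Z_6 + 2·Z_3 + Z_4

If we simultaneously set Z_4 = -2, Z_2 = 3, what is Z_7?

2

Under do(Z_4 = -2, Z_2 = 3), each intervened variable's structural equation is replaced by its fixed value.
Z_3 = Z_2 - 1  [with Z_2=3]  = 2
Z_6 = -3 if Z_2 >= 6 else 0  [with Z_2=3]  = 0
Z_7 = -2·Z_6 + 2·Z_3 + Z_4  [with Z_6=0, Z_3=2, Z_4=-2]  = 2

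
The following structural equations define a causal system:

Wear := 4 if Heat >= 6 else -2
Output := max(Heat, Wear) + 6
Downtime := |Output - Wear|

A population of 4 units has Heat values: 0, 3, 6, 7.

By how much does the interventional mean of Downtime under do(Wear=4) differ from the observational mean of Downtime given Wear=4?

do(Wear=4) breaks Wear's dependence on Heat. With Wear=4 fixed, Downtime across the units is 6, 6, 8, 9, mean 7.25.
Conditioning on Wear=4 selects the 2 unit(s) with Heat ∈ {6, 7}. Their Downtime values: 8, 9. Mean = 8.5.
Difference = 7.25 − 8.5 = -1.25.

-1.25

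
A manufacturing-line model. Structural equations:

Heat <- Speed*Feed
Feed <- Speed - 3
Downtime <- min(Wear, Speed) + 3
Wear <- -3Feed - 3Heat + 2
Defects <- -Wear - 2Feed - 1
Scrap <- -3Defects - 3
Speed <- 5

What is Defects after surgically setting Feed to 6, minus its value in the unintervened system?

64

do(Feed=6) replaces the equation Feed <- Speed - 3 with the constant Feed = 6.
Heat = Speed*Feed  [with Speed=5, Feed=6]  = 30
Wear = -3Feed - 3Heat + 2  [with Feed=6, Heat=30]  = -106
Defects = -Wear - 2Feed - 1  [with Wear=-106, Feed=6]  = 93
Without intervention: Feed = Speed - 3  [with Speed=5]  = 2; Heat = Speed*Feed  [with Speed=5, Feed=2]  = 10; Wear = -3Feed - 3Heat + 2  [with Feed=2, Heat=10]  = -34; Defects = -Wear - 2Feed - 1  [with Wear=-34, Feed=2]  = 29.
Change = 93 − 29 = 64.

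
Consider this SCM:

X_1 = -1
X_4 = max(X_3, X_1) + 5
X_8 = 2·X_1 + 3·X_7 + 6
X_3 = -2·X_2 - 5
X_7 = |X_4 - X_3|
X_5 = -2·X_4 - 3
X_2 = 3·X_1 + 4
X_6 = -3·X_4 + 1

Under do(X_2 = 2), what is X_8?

43

do(X_2=2) replaces the equation X_2 = 3·X_1 + 4 with the constant X_2 = 2.
X_3 = -2·X_2 - 5  [with X_2=2]  = -9
X_4 = max(X_3, X_1) + 5  [with X_3=-9, X_1=-1]  = 4
X_7 = |X_4 - X_3|  [with X_4=4, X_3=-9]  = 13
X_8 = 2·X_1 + 3·X_7 + 6  [with X_1=-1, X_7=13]  = 43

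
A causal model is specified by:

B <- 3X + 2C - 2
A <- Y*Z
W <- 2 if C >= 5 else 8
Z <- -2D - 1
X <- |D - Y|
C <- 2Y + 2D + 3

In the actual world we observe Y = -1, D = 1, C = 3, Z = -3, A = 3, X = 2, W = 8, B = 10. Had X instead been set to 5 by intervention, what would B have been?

Intervening sets X = 5 and removes its equation (X <- |D - Y|).
C = 2Y + 2D + 3  [with Y=-1, D=1]  = 3
B = 3X + 2C - 2  [with X=5, C=3]  = 19

19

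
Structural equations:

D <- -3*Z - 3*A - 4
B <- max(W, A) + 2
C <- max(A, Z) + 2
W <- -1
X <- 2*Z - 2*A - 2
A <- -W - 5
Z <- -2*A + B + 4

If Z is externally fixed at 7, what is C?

9

Intervening sets Z = 7 and removes its equation (Z <- -2*A + B + 4).
A = -W - 5  [with W=-1]  = -4
C = max(A, Z) + 2  [with A=-4, Z=7]  = 9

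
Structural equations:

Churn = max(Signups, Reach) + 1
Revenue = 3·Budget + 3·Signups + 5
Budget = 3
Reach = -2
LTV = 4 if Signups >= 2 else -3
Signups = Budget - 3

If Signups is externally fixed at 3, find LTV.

The intervention breaks the incoming arrows to Signups: Signups = Budget - 3 no longer applies, and Signups = 3.
LTV = 4 if Signups >= 2 else -3  [with Signups=3]  = 4

4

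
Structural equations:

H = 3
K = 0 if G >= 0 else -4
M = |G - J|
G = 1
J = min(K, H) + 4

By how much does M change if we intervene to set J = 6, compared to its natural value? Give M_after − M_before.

2

Intervening sets J = 6 and removes its equation (J = min(K, H) + 4).
M = |G - J|  [with G=1, J=6]  = 5
Without intervention: K = 0 if G >= 0 else -4  [with G=1]  = 0; J = min(K, H) + 4  [with K=0, H=3]  = 4; M = |G - J|  [with G=1, J=4]  = 3.
Change = 5 − 3 = 2.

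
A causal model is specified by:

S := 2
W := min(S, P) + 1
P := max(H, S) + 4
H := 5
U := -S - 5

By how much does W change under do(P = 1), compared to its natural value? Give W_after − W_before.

do(P=1) replaces the equation P := max(H, S) + 4 with the constant P = 1.
W = min(S, P) + 1  [with S=2, P=1]  = 2
Without intervention: P = max(H, S) + 4  [with H=5, S=2]  = 9; W = min(S, P) + 1  [with S=2, P=9]  = 3.
Change = 2 − 3 = -1.

-1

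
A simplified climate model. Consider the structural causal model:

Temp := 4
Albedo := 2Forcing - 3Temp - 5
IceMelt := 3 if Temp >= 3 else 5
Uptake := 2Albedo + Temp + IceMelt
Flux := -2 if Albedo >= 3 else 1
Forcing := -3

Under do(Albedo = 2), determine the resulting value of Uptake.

11

Under do(Albedo=2), the mechanism Albedo := 2Forcing - 3Temp - 5 is discarded; Albedo is fixed at 2.
IceMelt = 3 if Temp >= 3 else 5  [with Temp=4]  = 3
Uptake = 2Albedo + Temp + IceMelt  [with Albedo=2, Temp=4, IceMelt=3]  = 11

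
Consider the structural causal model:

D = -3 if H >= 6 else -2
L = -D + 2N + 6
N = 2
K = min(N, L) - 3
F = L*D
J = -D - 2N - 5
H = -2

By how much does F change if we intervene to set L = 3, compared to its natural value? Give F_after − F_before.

Under do(L=3), the mechanism L = -D + 2N + 6 is discarded; L is fixed at 3.
D = -3 if H >= 6 else -2  [with H=-2]  = -2
F = L*D  [with L=3, D=-2]  = -6
Without intervention: D = -3 if H >= 6 else -2  [with H=-2]  = -2; L = -D + 2N + 6  [with D=-2, N=2]  = 12; F = L*D  [with L=12, D=-2]  = -24.
Change = -6 − (-24) = 18.

18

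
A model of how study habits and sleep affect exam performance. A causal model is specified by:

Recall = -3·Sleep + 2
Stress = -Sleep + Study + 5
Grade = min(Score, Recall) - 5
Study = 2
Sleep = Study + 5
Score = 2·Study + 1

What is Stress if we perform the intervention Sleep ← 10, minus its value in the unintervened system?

The intervention breaks the incoming arrows to Sleep: Sleep = Study + 5 no longer applies, and Sleep = 10.
Stress = -Sleep + Study + 5  [with Sleep=10, Study=2]  = -3
Without intervention: Sleep = Study + 5  [with Study=2]  = 7; Stress = -Sleep + Study + 5  [with Sleep=7, Study=2]  = 0.
Change = -3 − 0 = -3.

-3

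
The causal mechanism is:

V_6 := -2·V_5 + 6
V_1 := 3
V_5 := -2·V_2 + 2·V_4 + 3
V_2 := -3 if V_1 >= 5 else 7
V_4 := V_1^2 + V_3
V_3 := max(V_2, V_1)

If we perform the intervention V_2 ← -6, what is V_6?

-72

Under do(V_2=-6), the mechanism V_2 := -3 if V_1 >= 5 else 7 is discarded; V_2 is fixed at -6.
V_3 = max(V_2, V_1)  [with V_2=-6, V_1=3]  = 3
V_4 = V_1^2 + V_3  [with V_1=3, V_3=3]  = 12
V_5 = -2·V_2 + 2·V_4 + 3  [with V_2=-6, V_4=12]  = 39
V_6 = -2·V_5 + 6  [with V_5=39]  = -72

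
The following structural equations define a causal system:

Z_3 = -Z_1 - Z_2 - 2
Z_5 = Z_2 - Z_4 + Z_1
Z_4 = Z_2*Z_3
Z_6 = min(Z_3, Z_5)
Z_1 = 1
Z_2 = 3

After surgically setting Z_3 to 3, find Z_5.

-5

do(Z_3=3) replaces the equation Z_3 = -Z_1 - Z_2 - 2 with the constant Z_3 = 3.
Z_4 = Z_2*Z_3  [with Z_2=3, Z_3=3]  = 9
Z_5 = Z_2 - Z_4 + Z_1  [with Z_2=3, Z_4=9, Z_1=1]  = -5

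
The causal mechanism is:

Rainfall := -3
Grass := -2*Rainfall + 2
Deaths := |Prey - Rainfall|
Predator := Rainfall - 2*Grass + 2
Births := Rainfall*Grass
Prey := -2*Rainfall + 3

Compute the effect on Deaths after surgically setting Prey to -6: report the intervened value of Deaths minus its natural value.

-9

The intervention breaks the incoming arrows to Prey: Prey := -2*Rainfall + 3 no longer applies, and Prey = -6.
Deaths = |Prey - Rainfall|  [with Prey=-6, Rainfall=-3]  = 3
Without intervention: Prey = -2*Rainfall + 3  [with Rainfall=-3]  = 9; Deaths = |Prey - Rainfall|  [with Prey=9, Rainfall=-3]  = 12.
Change = 3 − 12 = -9.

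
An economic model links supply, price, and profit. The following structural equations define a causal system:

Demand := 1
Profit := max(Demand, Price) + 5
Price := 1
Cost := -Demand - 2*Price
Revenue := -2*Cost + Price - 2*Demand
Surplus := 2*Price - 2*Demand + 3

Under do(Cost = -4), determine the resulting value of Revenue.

The intervention breaks the incoming arrows to Cost: Cost := -Demand - 2*Price no longer applies, and Cost = -4.
Revenue = -2*Cost + Price - 2*Demand  [with Cost=-4, Price=1, Demand=1]  = 7

7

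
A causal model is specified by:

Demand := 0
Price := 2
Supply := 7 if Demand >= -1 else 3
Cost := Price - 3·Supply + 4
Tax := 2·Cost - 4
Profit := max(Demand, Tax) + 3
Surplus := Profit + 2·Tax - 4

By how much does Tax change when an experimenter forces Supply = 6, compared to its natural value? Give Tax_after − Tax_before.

do(Supply=6) replaces the equation Supply := 7 if Demand >= -1 else 3 with the constant Supply = 6.
Cost = Price - 3·Supply + 4  [with Price=2, Supply=6]  = -12
Tax = 2·Cost - 4  [with Cost=-12]  = -28
Without intervention: Supply = 7 if Demand >= -1 else 3  [with Demand=0]  = 7; Cost = Price - 3·Supply + 4  [with Price=2, Supply=7]  = -15; Tax = 2·Cost - 4  [with Cost=-15]  = -34.
Change = -28 − (-34) = 6.

6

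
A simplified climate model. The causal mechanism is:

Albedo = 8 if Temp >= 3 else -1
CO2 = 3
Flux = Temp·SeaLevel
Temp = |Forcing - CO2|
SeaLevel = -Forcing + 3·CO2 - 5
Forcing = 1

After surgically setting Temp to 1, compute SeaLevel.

do(Temp=1) replaces the equation Temp = |Forcing - CO2| with the constant Temp = 1.
SeaLevel is not downstream of the intervention, so its value is determined by the original equations.
SeaLevel = -Forcing + 3·CO2 - 5  [with Forcing=1, CO2=3]  = 3

3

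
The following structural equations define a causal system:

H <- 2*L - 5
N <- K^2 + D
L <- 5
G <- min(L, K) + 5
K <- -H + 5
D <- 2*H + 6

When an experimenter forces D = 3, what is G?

do(D=3) replaces the equation D <- 2*H + 6 with the constant D = 3.
G is not downstream of the intervention, so its value is determined by the original equations.
H = 2*L - 5  [with L=5]  = 5
K = -H + 5  [with H=5]  = 0
G = min(L, K) + 5  [with L=5, K=0]  = 5

5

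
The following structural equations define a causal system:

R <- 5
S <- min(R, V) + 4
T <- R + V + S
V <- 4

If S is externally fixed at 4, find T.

13

The intervention breaks the incoming arrows to S: S <- min(R, V) + 4 no longer applies, and S = 4.
T = R + V + S  [with R=5, V=4, S=4]  = 13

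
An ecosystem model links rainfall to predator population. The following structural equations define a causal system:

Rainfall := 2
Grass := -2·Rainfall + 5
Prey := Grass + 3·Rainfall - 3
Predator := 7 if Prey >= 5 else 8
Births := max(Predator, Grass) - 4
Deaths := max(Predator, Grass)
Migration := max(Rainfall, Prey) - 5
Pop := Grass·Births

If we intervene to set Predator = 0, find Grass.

The intervention breaks the incoming arrows to Predator: Predator := 7 if Prey >= 5 else 8 no longer applies, and Predator = 0.
Since Grass is not a descendant of the intervened variable, it is unaffected.
Grass = -2·Rainfall + 5  [with Rainfall=2]  = 1

1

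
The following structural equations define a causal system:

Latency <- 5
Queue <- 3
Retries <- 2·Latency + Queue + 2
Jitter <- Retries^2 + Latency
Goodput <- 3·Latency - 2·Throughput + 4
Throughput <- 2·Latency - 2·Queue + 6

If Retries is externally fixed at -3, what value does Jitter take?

The intervention breaks the incoming arrows to Retries: Retries <- 2·Latency + Queue + 2 no longer applies, and Retries = -3.
Jitter = Retries^2 + Latency  [with Retries=-3, Latency=5]  = 14

14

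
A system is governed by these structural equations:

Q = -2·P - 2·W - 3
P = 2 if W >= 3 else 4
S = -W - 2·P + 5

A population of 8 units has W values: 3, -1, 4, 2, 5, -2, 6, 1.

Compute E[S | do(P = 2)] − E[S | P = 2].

Every unit gets P=2 under the intervention. S values become -2, 2, -3, -1, -4, 3, -5, 0; E[S|do(P=2)] = -1.25.
E[S|P=2] averages over only the 4 units with P=2 (W = 3, 4, 5, 6): S = -2, -3, -4, -5, mean -3.5.
Difference = -1.25 − (-3.5) = 2.25.

2.25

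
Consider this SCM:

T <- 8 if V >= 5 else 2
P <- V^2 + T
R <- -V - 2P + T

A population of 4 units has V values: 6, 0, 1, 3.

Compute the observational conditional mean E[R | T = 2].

-10

Observing T=2 restricts to units where T's equation naturally yields 2: V ∈ {0, 1, 3}. In that subpopulation R = -2, -5, -23, mean -10.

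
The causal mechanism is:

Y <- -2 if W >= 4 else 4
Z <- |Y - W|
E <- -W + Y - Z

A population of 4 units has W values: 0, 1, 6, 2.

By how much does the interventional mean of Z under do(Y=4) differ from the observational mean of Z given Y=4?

-0.25

The intervention sets Y=4 in all 4 units regardless of W. Recomputing Z per unit gives 4, 3, 2, 2; average 2.75.
Observing Y=4 restricts to units where Y's equation naturally yields 4: W ∈ {0, 1, 2}. In that subpopulation Z = 4, 3, 2, mean 3.
Difference = 2.75 − 3 = -0.25.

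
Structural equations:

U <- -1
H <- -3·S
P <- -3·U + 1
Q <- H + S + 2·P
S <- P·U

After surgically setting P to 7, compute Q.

do(P=7) replaces the equation P <- -3·U + 1 with the constant P = 7.
S = P·U  [with P=7, U=-1]  = -7
H = -3·S  [with S=-7]  = 21
Q = H + S + 2·P  [with H=21, S=-7, P=7]  = 28

28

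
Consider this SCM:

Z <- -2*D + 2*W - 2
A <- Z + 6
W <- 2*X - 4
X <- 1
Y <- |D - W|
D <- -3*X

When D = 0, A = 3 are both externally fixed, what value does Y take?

2

Setting D = 0, A = 3 by intervention discards those variables' equations.
W = 2*X - 4  [with X=1]  = -2
Y = |D - W|  [with D=0, W=-2]  = 2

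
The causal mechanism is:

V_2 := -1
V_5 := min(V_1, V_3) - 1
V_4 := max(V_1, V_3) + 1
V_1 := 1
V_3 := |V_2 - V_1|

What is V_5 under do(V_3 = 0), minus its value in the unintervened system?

-1

do(V_3=0) replaces the equation V_3 := |V_2 - V_1| with the constant V_3 = 0.
V_5 = min(V_1, V_3) - 1  [with V_1=1, V_3=0]  = -1
Without intervention: V_3 = |V_2 - V_1|  [with V_2=-1, V_1=1]  = 2; V_5 = min(V_1, V_3) - 1  [with V_1=1, V_3=2]  = 0.
Change = -1 − 0 = -1.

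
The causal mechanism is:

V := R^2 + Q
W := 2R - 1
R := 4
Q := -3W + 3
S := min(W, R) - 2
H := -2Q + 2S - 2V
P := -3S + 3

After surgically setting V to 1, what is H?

38

The intervention breaks the incoming arrows to V: V := R^2 + Q no longer applies, and V = 1.
W = 2R - 1  [with R=4]  = 7
S = min(W, R) - 2  [with W=7, R=4]  = 2
Q = -3W + 3  [with W=7]  = -18
H = -2Q + 2S - 2V  [with Q=-18, S=2, V=1]  = 38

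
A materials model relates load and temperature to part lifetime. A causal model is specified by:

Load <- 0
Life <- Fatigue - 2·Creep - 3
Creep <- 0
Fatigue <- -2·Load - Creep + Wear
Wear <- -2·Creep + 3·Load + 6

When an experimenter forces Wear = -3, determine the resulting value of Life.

-6

do(Wear=-3) replaces the equation Wear <- -2·Creep + 3·Load + 6 with the constant Wear = -3.
Fatigue = -2·Load - Creep + Wear  [with Load=0, Creep=0, Wear=-3]  = -3
Life = Fatigue - 2·Creep - 3  [with Fatigue=-3, Creep=0]  = -6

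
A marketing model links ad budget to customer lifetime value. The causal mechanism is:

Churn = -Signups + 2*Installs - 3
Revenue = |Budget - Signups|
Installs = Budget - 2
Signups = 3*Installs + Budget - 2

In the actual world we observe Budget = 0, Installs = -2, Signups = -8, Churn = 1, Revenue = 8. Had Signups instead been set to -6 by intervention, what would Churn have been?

-1

The intervention breaks the incoming arrows to Signups: Signups = 3*Installs + Budget - 2 no longer applies, and Signups = -6.
Installs = Budget - 2  [with Budget=0]  = -2
Churn = -Signups + 2*Installs - 3  [with Signups=-6, Installs=-2]  = -1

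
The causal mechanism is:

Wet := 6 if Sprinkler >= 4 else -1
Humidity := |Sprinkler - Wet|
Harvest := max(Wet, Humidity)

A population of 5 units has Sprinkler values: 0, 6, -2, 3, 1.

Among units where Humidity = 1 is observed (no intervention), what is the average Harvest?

1

E[Harvest|Humidity=1] averages over only the 2 units with Humidity=1 (Sprinkler = 0, -2): Harvest = 1, 1, mean 1.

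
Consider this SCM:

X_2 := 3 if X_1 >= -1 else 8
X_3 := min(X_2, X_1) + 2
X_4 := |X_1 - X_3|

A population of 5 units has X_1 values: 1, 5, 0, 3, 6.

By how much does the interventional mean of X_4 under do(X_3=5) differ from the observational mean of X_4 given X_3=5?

1.4

The intervention sets X_3=5 in all 5 units regardless of X_1. Recomputing X_4 per unit gives 4, 0, 5, 2, 1; average 2.4.
E[X_4|X_3=5] averages over only the 3 units with X_3=5 (X_1 = 5, 3, 6): X_4 = 0, 2, 1, mean 1.
Difference = 2.4 − 1 = 1.4.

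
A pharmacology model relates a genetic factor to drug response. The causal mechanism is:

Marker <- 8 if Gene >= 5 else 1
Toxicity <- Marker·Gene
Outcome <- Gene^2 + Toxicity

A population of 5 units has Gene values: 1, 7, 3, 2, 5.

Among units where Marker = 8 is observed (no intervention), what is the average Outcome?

85

E[Outcome|Marker=8] averages over only the 2 units with Marker=8 (Gene = 7, 5): Outcome = 105, 65, mean 85.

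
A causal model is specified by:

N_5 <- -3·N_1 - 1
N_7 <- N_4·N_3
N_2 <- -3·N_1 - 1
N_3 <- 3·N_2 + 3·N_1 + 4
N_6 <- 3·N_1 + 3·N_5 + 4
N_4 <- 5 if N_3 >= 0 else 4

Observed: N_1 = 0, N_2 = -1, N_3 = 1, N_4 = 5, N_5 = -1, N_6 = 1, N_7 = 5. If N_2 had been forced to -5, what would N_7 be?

-44

Under do(N_2=-5), the mechanism N_2 <- -3·N_1 - 1 is discarded; N_2 is fixed at -5.
N_3 = 3·N_2 + 3·N_1 + 4  [with N_2=-5, N_1=0]  = -11
N_4 = 5 if N_3 >= 0 else 4  [with N_3=-11]  = 4
N_7 = N_4·N_3  [with N_4=4, N_3=-11]  = -44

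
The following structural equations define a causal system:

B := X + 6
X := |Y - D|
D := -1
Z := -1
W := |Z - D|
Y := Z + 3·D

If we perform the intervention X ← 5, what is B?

11

The intervention breaks the incoming arrows to X: X := |Y - D| no longer applies, and X = 5.
B = X + 6  [with X=5]  = 11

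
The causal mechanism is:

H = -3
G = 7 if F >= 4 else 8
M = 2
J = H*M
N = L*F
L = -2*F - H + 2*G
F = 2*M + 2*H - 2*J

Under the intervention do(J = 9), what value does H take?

-3

Under do(J=9), the mechanism J = H*M is discarded; J is fixed at 9.
H is not downstream of the intervention, so its value is determined by the original equations.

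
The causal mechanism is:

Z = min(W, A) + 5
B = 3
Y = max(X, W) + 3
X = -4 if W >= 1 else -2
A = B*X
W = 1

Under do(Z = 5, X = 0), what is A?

0

Under do(Z = 5, X = 0), each intervened variable's structural equation is replaced by its fixed value.
A = B*X  [with B=3, X=0]  = 0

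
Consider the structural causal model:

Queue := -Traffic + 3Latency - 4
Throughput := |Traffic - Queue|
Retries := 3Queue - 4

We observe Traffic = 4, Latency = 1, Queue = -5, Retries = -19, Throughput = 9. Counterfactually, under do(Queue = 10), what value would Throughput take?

do(Queue=10) replaces the equation Queue := -Traffic + 3Latency - 4 with the constant Queue = 10.
Throughput = |Traffic - Queue|  [with Traffic=4, Queue=10]  = 6

6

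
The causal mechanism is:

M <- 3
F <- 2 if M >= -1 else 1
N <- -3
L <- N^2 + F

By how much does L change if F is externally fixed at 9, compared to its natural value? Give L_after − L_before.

7

The intervention breaks the incoming arrows to F: F <- 2 if M >= -1 else 1 no longer applies, and F = 9.
L = N^2 + F  [with N=-3, F=9]  = 18
Without intervention: F = 2 if M >= -1 else 1  [with M=3]  = 2; L = N^2 + F  [with N=-3, F=2]  = 11.
Change = 18 − 11 = 7.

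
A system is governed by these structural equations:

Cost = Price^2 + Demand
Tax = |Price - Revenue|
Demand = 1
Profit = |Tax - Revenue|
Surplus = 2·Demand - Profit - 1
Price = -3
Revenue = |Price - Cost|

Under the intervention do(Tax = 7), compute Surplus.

Under do(Tax=7), the mechanism Tax = |Price - Revenue| is discarded; Tax is fixed at 7.
Cost = Price^2 + Demand  [with Price=-3, Demand=1]  = 10
Revenue = |Price - Cost|  [with Price=-3, Cost=10]  = 13
Profit = |Tax - Revenue|  [with Tax=7, Revenue=13]  = 6
Surplus = 2·Demand - Profit - 1  [with Demand=1, Profit=6]  = -5

-5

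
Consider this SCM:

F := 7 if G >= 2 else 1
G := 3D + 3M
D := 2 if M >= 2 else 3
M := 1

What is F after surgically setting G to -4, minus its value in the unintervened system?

The intervention breaks the incoming arrows to G: G := 3D + 3M no longer applies, and G = -4.
F = 7 if G >= 2 else 1  [with G=-4]  = 1
Without intervention: D = 2 if M >= 2 else 3  [with M=1]  = 3; G = 3D + 3M  [with D=3, M=1]  = 12; F = 7 if G >= 2 else 1  [with G=12]  = 7.
Change = 1 − 7 = -6.

-6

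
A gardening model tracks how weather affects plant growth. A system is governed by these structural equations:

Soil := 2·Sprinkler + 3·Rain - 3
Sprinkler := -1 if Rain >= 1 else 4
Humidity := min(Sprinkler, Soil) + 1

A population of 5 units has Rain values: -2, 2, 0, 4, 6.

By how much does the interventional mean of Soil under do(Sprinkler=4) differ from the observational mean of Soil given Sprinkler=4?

9

Every unit gets Sprinkler=4 under the intervention. Soil values become -1, 11, 5, 17, 23; E[Soil|do(Sprinkler=4)] = 11.
E[Soil|Sprinkler=4] averages over only the 2 units with Sprinkler=4 (Rain = -2, 0): Soil = -1, 5, mean 2.
Difference = 11 − 2 = 9.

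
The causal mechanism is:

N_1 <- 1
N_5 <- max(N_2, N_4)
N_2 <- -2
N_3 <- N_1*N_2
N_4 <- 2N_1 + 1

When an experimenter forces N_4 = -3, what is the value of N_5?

-2

Intervening sets N_4 = -3 and removes its equation (N_4 <- 2N_1 + 1).
N_5 = max(N_2, N_4)  [with N_2=-2, N_4=-3]  = -2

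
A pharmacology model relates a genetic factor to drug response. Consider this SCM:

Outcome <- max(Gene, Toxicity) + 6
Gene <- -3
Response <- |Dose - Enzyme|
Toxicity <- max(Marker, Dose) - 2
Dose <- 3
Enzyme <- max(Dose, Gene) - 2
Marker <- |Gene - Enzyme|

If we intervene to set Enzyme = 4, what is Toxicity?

5

The intervention breaks the incoming arrows to Enzyme: Enzyme <- max(Dose, Gene) - 2 no longer applies, and Enzyme = 4.
Marker = |Gene - Enzyme|  [with Gene=-3, Enzyme=4]  = 7
Toxicity = max(Marker, Dose) - 2  [with Marker=7, Dose=3]  = 5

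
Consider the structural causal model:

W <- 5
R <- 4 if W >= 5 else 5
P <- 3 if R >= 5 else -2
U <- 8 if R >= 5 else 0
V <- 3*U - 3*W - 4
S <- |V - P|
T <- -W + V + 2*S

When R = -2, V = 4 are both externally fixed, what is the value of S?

6

Setting R = -2, V = 4 by intervention discards those variables' equations.
P = 3 if R >= 5 else -2  [with R=-2]  = -2
S = |V - P|  [with V=4, P=-2]  = 6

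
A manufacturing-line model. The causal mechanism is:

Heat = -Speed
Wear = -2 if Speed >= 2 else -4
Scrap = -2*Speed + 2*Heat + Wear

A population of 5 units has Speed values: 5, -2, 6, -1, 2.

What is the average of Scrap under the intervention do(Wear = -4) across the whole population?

-12

Every unit gets Wear=-4 under the intervention. Scrap values become -24, 4, -28, 0, -12; E[Scrap|do(Wear=-4)] = -12.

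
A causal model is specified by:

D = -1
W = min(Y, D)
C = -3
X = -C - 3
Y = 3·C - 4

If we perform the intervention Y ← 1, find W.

do(Y=1) replaces the equation Y = 3·C - 4 with the constant Y = 1.
W = min(Y, D)  [with Y=1, D=-1]  = -1

-1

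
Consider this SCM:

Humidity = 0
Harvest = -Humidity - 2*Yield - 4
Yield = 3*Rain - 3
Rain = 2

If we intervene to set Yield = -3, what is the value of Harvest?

2

The intervention breaks the incoming arrows to Yield: Yield = 3*Rain - 3 no longer applies, and Yield = -3.
Harvest = -Humidity - 2*Yield - 4  [with Humidity=0, Yield=-3]  = 2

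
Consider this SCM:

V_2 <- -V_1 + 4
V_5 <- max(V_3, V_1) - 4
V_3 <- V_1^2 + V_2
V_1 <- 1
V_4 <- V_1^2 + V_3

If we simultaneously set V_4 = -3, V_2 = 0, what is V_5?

-3

The joint intervention fixes V_4 = -3, V_2 = 0, removing each variable's own equation.
V_3 = V_1^2 + V_2  [with V_1=1, V_2=0]  = 1
V_5 = max(V_3, V_1) - 4  [with V_3=1, V_1=1]  = -3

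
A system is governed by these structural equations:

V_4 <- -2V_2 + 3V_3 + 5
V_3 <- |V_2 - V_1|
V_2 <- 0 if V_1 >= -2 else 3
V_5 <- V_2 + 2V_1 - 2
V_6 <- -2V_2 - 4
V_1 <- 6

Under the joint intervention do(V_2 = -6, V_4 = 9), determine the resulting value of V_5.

4

Setting V_2 = -6, V_4 = 9 by intervention discards those variables' equations.
V_5 = V_2 + 2V_1 - 2  [with V_2=-6, V_1=6]  = 4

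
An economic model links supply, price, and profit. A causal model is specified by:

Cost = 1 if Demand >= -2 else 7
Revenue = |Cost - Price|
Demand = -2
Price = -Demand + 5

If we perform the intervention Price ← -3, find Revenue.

4

Under do(Price=-3), the mechanism Price = -Demand + 5 is discarded; Price is fixed at -3.
Cost = 1 if Demand >= -2 else 7  [with Demand=-2]  = 1
Revenue = |Cost - Price|  [with Cost=1, Price=-3]  = 4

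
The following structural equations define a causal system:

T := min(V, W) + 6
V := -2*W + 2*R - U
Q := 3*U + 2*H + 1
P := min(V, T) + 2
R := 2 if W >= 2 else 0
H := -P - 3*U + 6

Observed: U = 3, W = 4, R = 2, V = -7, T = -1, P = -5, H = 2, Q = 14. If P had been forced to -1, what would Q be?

Intervening sets P = -1 and removes its equation (P := min(V, T) + 2).
H = -P - 3*U + 6  [with P=-1, U=3]  = -2
Q = 3*U + 2*H + 1  [with U=3, H=-2]  = 6

6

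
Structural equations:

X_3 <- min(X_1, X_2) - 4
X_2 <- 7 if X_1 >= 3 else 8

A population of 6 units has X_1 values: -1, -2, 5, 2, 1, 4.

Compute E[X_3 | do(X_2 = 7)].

The intervention sets X_2=7 in all 6 units regardless of X_1. Recomputing X_3 per unit gives -5, -6, 1, -2, -3, 0; average -2.5.

-2.5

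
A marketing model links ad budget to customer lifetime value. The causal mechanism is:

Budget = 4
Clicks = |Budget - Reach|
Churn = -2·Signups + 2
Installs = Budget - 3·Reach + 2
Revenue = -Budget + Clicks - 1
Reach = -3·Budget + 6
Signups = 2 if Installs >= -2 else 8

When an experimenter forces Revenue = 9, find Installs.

24

Under do(Revenue=9), the mechanism Revenue = -Budget + Clicks - 1 is discarded; Revenue is fixed at 9.
Since Installs is not a descendant of the intervened variable, it is unaffected.
Reach = -3·Budget + 6  [with Budget=4]  = -6
Installs = Budget - 3·Reach + 2  [with Budget=4, Reach=-6]  = 24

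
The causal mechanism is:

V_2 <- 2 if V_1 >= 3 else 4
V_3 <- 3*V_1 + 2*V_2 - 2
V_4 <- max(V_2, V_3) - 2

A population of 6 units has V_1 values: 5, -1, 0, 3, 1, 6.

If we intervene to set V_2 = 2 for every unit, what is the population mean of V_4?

Every unit gets V_2=2 under the intervention. V_4 values become 15, 0, 0, 9, 3, 18; E[V_4|do(V_2=2)] = 7.5.

7.5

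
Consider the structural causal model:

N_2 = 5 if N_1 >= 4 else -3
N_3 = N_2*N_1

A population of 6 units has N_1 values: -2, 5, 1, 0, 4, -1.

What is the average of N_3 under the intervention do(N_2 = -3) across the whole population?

-3.5

Under do(N_2=-3), N_2's equation is replaced by N_2=-3 for every unit. Per-unit N_3: 6, -15, -3, 0, -12, 3. Mean = -3.5.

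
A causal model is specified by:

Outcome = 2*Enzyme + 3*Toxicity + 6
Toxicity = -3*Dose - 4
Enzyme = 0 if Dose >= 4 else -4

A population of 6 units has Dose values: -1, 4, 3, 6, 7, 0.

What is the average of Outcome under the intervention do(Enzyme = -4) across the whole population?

-42.5

Every unit gets Enzyme=-4 under the intervention. Outcome values become -5, -50, -41, -68, -77, -14; E[Outcome|do(Enzyme=-4)] = -42.5.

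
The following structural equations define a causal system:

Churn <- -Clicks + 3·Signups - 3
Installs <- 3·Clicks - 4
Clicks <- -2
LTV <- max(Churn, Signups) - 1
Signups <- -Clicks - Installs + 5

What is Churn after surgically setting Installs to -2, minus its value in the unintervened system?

Under do(Installs=-2), the mechanism Installs <- 3·Clicks - 4 is discarded; Installs is fixed at -2.
Signups = -Clicks - Installs + 5  [with Clicks=-2, Installs=-2]  = 9
Churn = -Clicks + 3·Signups - 3  [with Clicks=-2, Signups=9]  = 26
Without intervention: Installs = 3·Clicks - 4  [with Clicks=-2]  = -10; Signups = -Clicks - Installs + 5  [with Clicks=-2, Installs=-10]  = 17; Churn = -Clicks + 3·Signups - 3  [with Clicks=-2, Signups=17]  = 50.
Change = 26 − 50 = -24.

-24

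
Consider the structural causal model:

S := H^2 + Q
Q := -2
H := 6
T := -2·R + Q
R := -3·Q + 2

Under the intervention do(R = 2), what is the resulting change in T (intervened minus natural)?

Intervening sets R = 2 and removes its equation (R := -3·Q + 2).
T = -2·R + Q  [with R=2, Q=-2]  = -6
Without intervention: R = -3·Q + 2  [with Q=-2]  = 8; T = -2·R + Q  [with R=8, Q=-2]  = -18.
Change = -6 − (-18) = 12.

12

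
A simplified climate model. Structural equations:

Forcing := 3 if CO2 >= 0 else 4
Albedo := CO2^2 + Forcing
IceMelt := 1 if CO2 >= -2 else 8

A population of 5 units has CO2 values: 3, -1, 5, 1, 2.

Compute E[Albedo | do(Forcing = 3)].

Every unit gets Forcing=3 under the intervention. Albedo values become 12, 4, 28, 4, 7; E[Albedo|do(Forcing=3)] = 11.

11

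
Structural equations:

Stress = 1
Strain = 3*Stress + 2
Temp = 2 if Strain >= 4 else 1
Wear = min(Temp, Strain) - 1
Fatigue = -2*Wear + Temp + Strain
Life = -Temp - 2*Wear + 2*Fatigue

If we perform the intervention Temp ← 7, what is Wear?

4

The intervention breaks the incoming arrows to Temp: Temp = 2 if Strain >= 4 else 1 no longer applies, and Temp = 7.
Strain = 3*Stress + 2  [with Stress=1]  = 5
Wear = min(Temp, Strain) - 1  [with Temp=7, Strain=5]  = 4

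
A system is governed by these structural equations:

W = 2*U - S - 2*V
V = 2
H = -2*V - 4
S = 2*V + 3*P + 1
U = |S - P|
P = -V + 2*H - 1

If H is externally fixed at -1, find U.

5

do(H=-1) replaces the equation H = -2*V - 4 with the constant H = -1.
P = -V + 2*H - 1  [with V=2, H=-1]  = -5
S = 2*V + 3*P + 1  [with V=2, P=-5]  = -10
U = |S - P|  [with S=-10, P=-5]  = 5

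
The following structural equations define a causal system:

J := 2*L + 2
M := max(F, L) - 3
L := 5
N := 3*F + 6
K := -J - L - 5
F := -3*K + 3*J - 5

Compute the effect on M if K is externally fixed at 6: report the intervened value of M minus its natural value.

The intervention breaks the incoming arrows to K: K := -J - L - 5 no longer applies, and K = 6.
J = 2*L + 2  [with L=5]  = 12
F = -3*K + 3*J - 5  [with K=6, J=12]  = 13
M = max(F, L) - 3  [with F=13, L=5]  = 10
Without intervention: J = 2*L + 2  [with L=5]  = 12; K = -J - L - 5  [with J=12, L=5]  = -22; F = -3*K + 3*J - 5  [with K=-22, J=12]  = 97; M = max(F, L) - 3  [with F=97, L=5]  = 94.
Change = 10 − 94 = -84.

-84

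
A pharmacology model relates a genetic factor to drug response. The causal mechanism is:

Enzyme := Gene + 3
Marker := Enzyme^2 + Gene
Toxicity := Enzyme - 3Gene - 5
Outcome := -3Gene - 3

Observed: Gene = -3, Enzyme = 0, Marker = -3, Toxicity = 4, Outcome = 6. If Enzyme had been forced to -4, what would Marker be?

The intervention breaks the incoming arrows to Enzyme: Enzyme := Gene + 3 no longer applies, and Enzyme = -4.
Marker = Enzyme^2 + Gene  [with Enzyme=-4, Gene=-3]  = 13

13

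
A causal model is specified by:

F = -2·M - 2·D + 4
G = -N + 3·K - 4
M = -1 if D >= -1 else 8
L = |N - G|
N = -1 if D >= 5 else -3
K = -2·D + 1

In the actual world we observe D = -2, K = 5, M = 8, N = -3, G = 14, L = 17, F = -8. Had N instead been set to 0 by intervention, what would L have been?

Under do(N=0), the mechanism N = -1 if D >= 5 else -3 is discarded; N is fixed at 0.
K = -2·D + 1  [with D=-2]  = 5
G = -N + 3·K - 4  [with N=0, K=5]  = 11
L = |N - G|  [with N=0, G=11]  = 11

11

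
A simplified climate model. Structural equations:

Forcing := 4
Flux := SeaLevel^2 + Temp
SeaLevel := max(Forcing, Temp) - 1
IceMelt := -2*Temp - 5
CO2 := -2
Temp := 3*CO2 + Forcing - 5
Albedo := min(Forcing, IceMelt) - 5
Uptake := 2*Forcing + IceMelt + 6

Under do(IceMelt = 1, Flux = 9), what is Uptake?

Setting IceMelt = 1, Flux = 9 by intervention discards those variables' equations.
Uptake = 2*Forcing + IceMelt + 6  [with Forcing=4, IceMelt=1]  = 15

15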